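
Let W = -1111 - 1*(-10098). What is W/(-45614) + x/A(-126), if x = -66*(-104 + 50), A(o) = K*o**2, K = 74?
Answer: -8021277/41349091 ≈ -0.19399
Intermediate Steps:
A(o) = 74*o**2
W = 8987 (W = -1111 + 10098 = 8987)
x = 3564 (x = -66*(-54) = 3564)
W/(-45614) + x/A(-126) = 8987/(-45614) + 3564/((74*(-126)**2)) = 8987*(-1/45614) + 3564/((74*15876)) = -8987/45614 + 3564/1174824 = -8987/45614 + 3564*(1/1174824) = -8987/45614 + 11/3626 = -8021277/41349091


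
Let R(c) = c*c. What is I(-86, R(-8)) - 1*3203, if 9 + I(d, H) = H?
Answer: -3148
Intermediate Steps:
R(c) = c²
I(d, H) = -9 + H
I(-86, R(-8)) - 1*3203 = (-9 + (-8)²) - 1*3203 = (-9 + 64) - 3203 = 55 - 3203 = -3148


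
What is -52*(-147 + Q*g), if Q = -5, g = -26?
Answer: 884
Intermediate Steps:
-52*(-147 + Q*g) = -52*(-147 - 5*(-26)) = -52*(-147 + 130) = -52*(-17) = 884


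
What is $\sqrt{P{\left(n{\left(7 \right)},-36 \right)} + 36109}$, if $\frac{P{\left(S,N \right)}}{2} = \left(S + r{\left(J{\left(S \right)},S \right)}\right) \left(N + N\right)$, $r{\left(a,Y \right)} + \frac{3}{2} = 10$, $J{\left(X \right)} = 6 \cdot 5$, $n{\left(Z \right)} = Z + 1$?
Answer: $\sqrt{33733} \approx 183.67$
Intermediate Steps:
$n{\left(Z \right)} = 1 + Z$
$J{\left(X \right)} = 30$
$r{\left(a,Y \right)} = \frac{17}{2}$ ($r{\left(a,Y \right)} = - \frac{3}{2} + 10 = \frac{17}{2}$)
$P{\left(S,N \right)} = 4 N \left(\frac{17}{2} + S\right)$ ($P{\left(S,N \right)} = 2 \left(S + \frac{17}{2}\right) \left(N + N\right) = 2 \left(\frac{17}{2} + S\right) 2 N = 2 \cdot 2 N \left(\frac{17}{2} + S\right) = 4 N \left(\frac{17}{2} + S\right)$)
$\sqrt{P{\left(n{\left(7 \right)},-36 \right)} + 36109} = \sqrt{2 \left(-36\right) \left(17 + 2 \left(1 + 7\right)\right) + 36109} = \sqrt{2 \left(-36\right) \left(17 + 2 \cdot 8\right) + 36109} = \sqrt{2 \left(-36\right) \left(17 + 16\right) + 36109} = \sqrt{2 \left(-36\right) 33 + 36109} = \sqrt{-2376 + 36109} = \sqrt{33733}$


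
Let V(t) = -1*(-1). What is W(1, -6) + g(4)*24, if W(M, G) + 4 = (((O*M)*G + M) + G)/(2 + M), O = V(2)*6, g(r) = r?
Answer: 235/3 ≈ 78.333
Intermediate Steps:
V(t) = 1
O = 6 (O = 1*6 = 6)
W(M, G) = -4 + (G + M + 6*G*M)/(2 + M) (W(M, G) = -4 + (((6*M)*G + M) + G)/(2 + M) = -4 + ((6*G*M + M) + G)/(2 + M) = -4 + ((M + 6*G*M) + G)/(2 + M) = -4 + (G + M + 6*G*M)/(2 + M))
W(1, -6) + g(4)*24 = (-8 - 6 - 3*1 + 6*(-6)*1)/(2 + 1) + 4*24 = (-8 - 6 - 3 - 36)/3 + 96 = (⅓)*(-53) + 96 = -53/3 + 96 = 235/3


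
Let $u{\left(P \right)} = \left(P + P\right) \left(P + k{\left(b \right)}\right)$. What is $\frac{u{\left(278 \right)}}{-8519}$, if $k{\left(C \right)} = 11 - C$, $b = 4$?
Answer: $- \frac{158460}{8519} \approx -18.601$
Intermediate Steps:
$u{\left(P \right)} = 2 P \left(7 + P\right)$ ($u{\left(P \right)} = \left(P + P\right) \left(P + \left(11 - 4\right)\right) = 2 P \left(P + \left(11 - 4\right)\right) = 2 P \left(P + 7\right) = 2 P \left(7 + P\right)$)
$\frac{u{\left(278 \right)}}{-8519} = \frac{2 \cdot 278 \left(7 + 278\right)}{-8519} = 2 \cdot 278 \cdot 285 \left(- \frac{1}{8519}\right) = 158460 \left(- \frac{1}{8519}\right) = - \frac{158460}{8519}$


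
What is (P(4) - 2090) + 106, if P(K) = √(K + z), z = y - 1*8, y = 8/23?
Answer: -1984 + 2*I*√483/23 ≈ -1984.0 + 1.9111*I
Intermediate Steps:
y = 8/23 (y = 8*(1/23) = 8/23 ≈ 0.34783)
z = -176/23 (z = 8/23 - 1*8 = 8/23 - 8 = -176/23 ≈ -7.6522)
P(K) = √(-176/23 + K) (P(K) = √(K - 176/23) = √(-176/23 + K))
(P(4) - 2090) + 106 = (√(-4048 + 529*4)/23 - 2090) + 106 = (√(-4048 + 2116)/23 - 2090) + 106 = (√(-1932)/23 - 2090) + 106 = ((2*I*√483)/23 - 2090) + 106 = (2*I*√483/23 - 2090) + 106 = (-2090 + 2*I*√483/23) + 106 = -1984 + 2*I*√483/23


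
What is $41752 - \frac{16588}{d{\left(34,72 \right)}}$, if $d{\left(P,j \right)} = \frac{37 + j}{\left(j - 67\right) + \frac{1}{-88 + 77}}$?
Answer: $\frac{4469536}{109} \approx 41005.0$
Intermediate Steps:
$d{\left(P,j \right)} = \frac{37 + j}{- \frac{738}{11} + j}$ ($d{\left(P,j \right)} = \frac{37 + j}{\left(-67 + j\right) + \frac{1}{-11}} = \frac{37 + j}{\left(-67 + j\right) - \frac{1}{11}} = \frac{37 + j}{- \frac{738}{11} + j}$)
$41752 - \frac{16588}{d{\left(34,72 \right)}} = 41752 - \frac{16588}{11 \frac{1}{-738 + 11 \cdot 72} \left(37 + 72\right)} = 41752 - \frac{16588}{11 \frac{1}{-738 + 792} \cdot 109} = 41752 - \frac{16588}{11 \cdot \frac{1}{54} \cdot 109} = 41752 - \frac{16588}{\frac{1199}{54}} = 41752 - 16588 \cdot \frac{54}{1199} = 41752 - \frac{81432}{109} = \frac{4469536}{109}$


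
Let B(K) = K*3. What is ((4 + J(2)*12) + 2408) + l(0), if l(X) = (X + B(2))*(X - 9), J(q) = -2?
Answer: 2334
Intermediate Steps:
B(K) = 3*K
l(X) = (-9 + X)*(6 + X) (l(X) = (X + 3*2)*(X - 9) = (X + 6)*(-9 + X) = (6 + X)*(-9 + X) = (-9 + X)*(6 + X))
((4 + J(2)*12) + 2408) + l(0) = ((4 - 2*12) + 2408) + (-54 + 0**2 - 3*0) = ((4 - 24) + 2408) + (-54 + 0 + 0) = (-20 + 2408) - 54 = 2388 - 54 = 2334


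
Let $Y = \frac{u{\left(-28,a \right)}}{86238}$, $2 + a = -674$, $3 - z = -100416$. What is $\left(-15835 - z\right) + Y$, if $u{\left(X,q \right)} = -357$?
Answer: $- \frac{3341837603}{28746} \approx -1.1625 \cdot 10^{5}$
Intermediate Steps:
$z = 100419$ ($z = 3 - -100416 = 3 + 100416 = 100419$)
$a = -676$ ($a = -2 - 674 = -676$)
$Y = - \frac{119}{28746}$ ($Y = - \frac{357}{86238} = \left(-357\right) \frac{1}{86238} = - \frac{119}{28746} \approx -0.0041397$)
$\left(-15835 - z\right) + Y = \left(-15835 - 100419\right) - \frac{119}{28746} = -116254 - \frac{119}{28746} = - \frac{3341837603}{28746}$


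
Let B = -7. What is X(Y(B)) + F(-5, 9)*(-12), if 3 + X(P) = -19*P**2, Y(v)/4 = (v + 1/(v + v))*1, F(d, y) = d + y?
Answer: -747375/49 ≈ -15253.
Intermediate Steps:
Y(v) = 2/v + 4*v (Y(v) = 4*((v + 1/(v + v))*1) = 4*((v + 1/(2*v))*1) = 4*(v + 1/(2*v)) = 2/v + 4*v)
X(P) = -3 - 19*P**2
X(Y(B)) + F(-5, 9)*(-12) = (-3 - 19*(2/(-7) + 4*(-7))**2) + (-5 + 9)*(-12) = (-3 - 19*(2*(-1/7) - 28)**2) + 4*(-12) = (-3 - 19*(-2/7 - 28)**2) - 48 = (-3 - 19*(-198/7)**2) - 48 = (-3 - 19*39204/49) - 48 = (-3 - 744876/49) - 48 = -745023/49 - 48 = -747375/49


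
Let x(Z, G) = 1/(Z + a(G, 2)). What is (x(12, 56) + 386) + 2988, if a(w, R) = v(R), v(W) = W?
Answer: 47237/14 ≈ 3374.1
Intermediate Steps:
a(w, R) = R
x(Z, G) = 1/(2 + Z) (x(Z, G) = 1/(Z + 2) = 1/(2 + Z))
(x(12, 56) + 386) + 2988 = (1/(2 + 12) + 386) + 2988 = (1/14 + 386) + 2988 = 5405/14 + 2988 = 47237/14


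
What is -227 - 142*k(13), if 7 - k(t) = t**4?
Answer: 4054441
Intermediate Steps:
k(t) = 7 - t**4
-227 - 142*k(13) = -227 - 142*(7 - 1*13**4) = -227 - 142*(7 - 1*28561) = -227 - 142*(7 - 28561) = -227 - 142*(-28554) = -227 + 4054668 = 4054441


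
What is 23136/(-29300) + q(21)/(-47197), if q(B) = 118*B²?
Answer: -654165798/345718025 ≈ -1.8922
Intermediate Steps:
23136/(-29300) + q(21)/(-47197) = 23136/(-29300) + (118*21²)/(-47197) = 23136*(-1/29300) + (118*441)*(-1/47197) = -5784/7325 + 52038*(-1/47197) = -5784/7325 - 52038/47197 = -654165798/345718025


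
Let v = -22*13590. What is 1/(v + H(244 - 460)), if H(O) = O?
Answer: -1/299196 ≈ -3.3423e-6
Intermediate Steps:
v = -298980
1/(v + H(244 - 460)) = 1/(-298980 + (244 - 460)) = 1/(-298980 - 216) = 1/(-299196) = -1/299196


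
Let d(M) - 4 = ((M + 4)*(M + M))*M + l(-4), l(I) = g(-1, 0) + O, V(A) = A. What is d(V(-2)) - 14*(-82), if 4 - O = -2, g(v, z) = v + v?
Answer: 1172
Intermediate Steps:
g(v, z) = 2*v
O = 6 (O = 4 - 1*(-2) = 4 + 2 = 6)
l(I) = 4 (l(I) = 2*(-1) + 6 = -2 + 6 = 4)
d(M) = 8 + 2*M**2*(4 + M) (d(M) = 4 + (((M + 4)*(M + M))*M + 4) = 4 + (((4 + M)*(2*M))*M + 4) = 4 + ((2*M*(4 + M))*M + 4) = 4 + (2*M**2*(4 + M) + 4) = 4 + (4 + 2*M**2*(4 + M)) = 8 + 2*M**2*(4 + M))
d(V(-2)) - 14*(-82) = (8 + 2*(-2)**3 + 8*(-2)**2) - 14*(-82) = (8 + 2*(-8) + 8*4) + 1148 = (8 - 16 + 32) + 1148 = 24 + 1148 = 1172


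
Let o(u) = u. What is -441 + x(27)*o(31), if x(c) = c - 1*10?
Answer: 86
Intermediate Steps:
x(c) = -10 + c (x(c) = c - 10 = -10 + c)
-441 + x(27)*o(31) = -441 + (-10 + 27)*31 = -441 + 17*31 = -441 + 527 = 86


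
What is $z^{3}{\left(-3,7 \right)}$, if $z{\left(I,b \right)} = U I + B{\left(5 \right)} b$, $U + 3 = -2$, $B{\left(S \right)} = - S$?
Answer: $-8000$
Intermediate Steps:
$U = -5$ ($U = -3 - 2 = -5$)
$z{\left(I,b \right)} = - 5 I - 5 b$ ($z{\left(I,b \right)} = - 5 I + \left(-1\right) 5 b = - 5 I - 5 b$)
$z^{3}{\left(-3,7 \right)} = \left(\left(-5\right) \left(-3\right) - 35\right)^{3} = \left(15 - 35\right)^{3} = \left(-20\right)^{3} = -8000$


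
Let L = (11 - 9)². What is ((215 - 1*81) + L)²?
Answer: 19044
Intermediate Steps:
L = 4 (L = 2² = 4)
((215 - 1*81) + L)² = ((215 - 1*81) + 4)² = ((215 - 81) + 4)² = (134 + 4)² = 138² = 19044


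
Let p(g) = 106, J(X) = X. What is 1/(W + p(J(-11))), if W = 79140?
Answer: 1/79246 ≈ 1.2619e-5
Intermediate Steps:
1/(W + p(J(-11))) = 1/(79140 + 106) = 1/79246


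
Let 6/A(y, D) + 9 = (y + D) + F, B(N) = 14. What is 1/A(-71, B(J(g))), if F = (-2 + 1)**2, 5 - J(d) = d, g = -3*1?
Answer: -65/6 ≈ -10.833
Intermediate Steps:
g = -3
J(d) = 5 - d
F = 1 (F = (-1)**2 = 1)
A(y, D) = 6/(-8 + D + y) (A(y, D) = 6/(-9 + ((y + D) + 1)) = 6/(-9 + ((D + y) + 1)) = 6/(-9 + (1 + D + y)) = 6/(-8 + D + y))
1/A(-71, B(J(g))) = 1/(6/(-8 + 14 - 71)) = 1/(6/(-65)) = 1/(6*(-1/65)) = 1/(-6/65) = -65/6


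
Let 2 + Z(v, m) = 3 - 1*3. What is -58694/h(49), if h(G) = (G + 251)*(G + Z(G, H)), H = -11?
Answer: -29347/7050 ≈ -4.1627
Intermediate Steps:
Z(v, m) = -2 (Z(v, m) = -2 + (3 - 1*3) = -2 + (3 - 3) = -2 + 0 = -2)
h(G) = (-2 + G)*(251 + G) (h(G) = (G + 251)*(G - 2) = (251 + G)*(-2 + G) = (-2 + G)*(251 + G))
-58694/h(49) = -58694/(-502 + 49² + 249*49) = -58694/(-502 + 2401 + 12201) = -58694/14100 = -58694*1/14100 = -29347/7050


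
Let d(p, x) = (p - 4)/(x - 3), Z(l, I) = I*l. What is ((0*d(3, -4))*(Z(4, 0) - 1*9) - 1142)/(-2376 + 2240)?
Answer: 571/68 ≈ 8.3971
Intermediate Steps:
d(p, x) = (-4 + p)/(-3 + x)
((0*d(3, -4))*(Z(4, 0) - 1*9) - 1142)/(-2376 + 2240) = ((0*((-4 + 3)/(-3 - 4)))*(0*4 - 1*9) - 1142)/(-2376 + 2240) = ((0*(-1/(-7)))*(0 - 9) - 1142)/(-136) = ((0*(-⅐*(-1)))*(-9) - 1142)*(-1/136) = ((0*(⅐))*(-9) - 1142)*(-1/136) = (0*(-9) - 1142)*(-1/136) = (0 - 1142)*(-1/136) = -1142*(-1/136) = 571/68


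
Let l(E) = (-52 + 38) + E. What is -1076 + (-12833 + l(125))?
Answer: -13798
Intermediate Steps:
l(E) = -14 + E
-1076 + (-12833 + l(125)) = -1076 + (-12833 + (-14 + 125)) = -1076 + (-12833 + 111) = -1076 - 12722 = -13798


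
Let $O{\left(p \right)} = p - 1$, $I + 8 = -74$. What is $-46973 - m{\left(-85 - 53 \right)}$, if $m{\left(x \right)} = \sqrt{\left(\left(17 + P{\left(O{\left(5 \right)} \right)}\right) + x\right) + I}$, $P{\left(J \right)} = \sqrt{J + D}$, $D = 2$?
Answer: $-46973 - i \sqrt{203 - \sqrt{6}} \approx -46973.0 - 14.162 i$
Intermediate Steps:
$I = -82$ ($I = -8 - 74 = -82$)
$O{\left(p \right)} = -1 + p$
$P{\left(J \right)} = \sqrt{2 + J}$ ($P{\left(J \right)} = \sqrt{J + 2} = \sqrt{2 + J}$)
$m{\left(x \right)} = \sqrt{-65 + x + \sqrt{6}}$ ($m{\left(x \right)} = \sqrt{\left(\left(17 + \sqrt{2 + \left(-1 + 5\right)}\right) + x\right) - 82} = \sqrt{\left(\left(17 + \sqrt{2 + 4}\right) + x\right) - 82} = \sqrt{\left(\left(17 + \sqrt{6}\right) + x\right) - 82} = \sqrt{\left(17 + x + \sqrt{6}\right) - 82} = \sqrt{-65 + x + \sqrt{6}}$)
$-46973 - m{\left(-85 - 53 \right)} = -46973 - \sqrt{-65 - 138 + \sqrt{6}} = -46973 - \sqrt{-203 + \sqrt{6}}$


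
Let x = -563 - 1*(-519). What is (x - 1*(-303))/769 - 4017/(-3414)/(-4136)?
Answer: 1218023221/3619504592 ≈ 0.33652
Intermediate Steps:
x = -44 (x = -563 + 519 = -44)
(x - 1*(-303))/769 - 4017/(-3414)/(-4136) = (-44 - 1*(-303))/769 - 4017/(-3414)/(-4136) = (-44 + 303)*(1/769) - 4017*(-1/3414)*(-1/4136) = 259*(1/769) + (1339/1138)*(-1/4136) = 259/769 - 1339/4706768 = 1218023221/3619504592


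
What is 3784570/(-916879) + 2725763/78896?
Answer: 2200607418957/72338085584 ≈ 30.421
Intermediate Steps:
3784570/(-916879) + 2725763/78896 = 3784570*(-1/916879) + 2725763*(1/78896) = -3784570/916879 + 2725763/78896 = 2200607418957/72338085584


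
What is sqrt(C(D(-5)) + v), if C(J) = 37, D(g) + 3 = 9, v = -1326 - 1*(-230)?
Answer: I*sqrt(1059) ≈ 32.542*I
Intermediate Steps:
v = -1096 (v = -1326 + 230 = -1096)
D(g) = 6 (D(g) = -3 + 9 = 6)
sqrt(C(D(-5)) + v) = sqrt(37 - 1096) = sqrt(-1059) = I*sqrt(1059)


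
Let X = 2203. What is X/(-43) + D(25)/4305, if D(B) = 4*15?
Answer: -632089/12341 ≈ -51.219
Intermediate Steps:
D(B) = 60
X/(-43) + D(25)/4305 = 2203/(-43) + 60/4305 = 2203*(-1/43) + 60*(1/4305) = -2203/43 + 4/287 = -632089/12341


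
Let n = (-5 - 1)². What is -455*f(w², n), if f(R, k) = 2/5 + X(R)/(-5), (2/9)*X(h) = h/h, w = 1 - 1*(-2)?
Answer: 455/2 ≈ 227.50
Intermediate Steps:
w = 3 (w = 1 + 2 = 3)
X(h) = 9/2 (X(h) = 9*(h/h)/2 = (9/2)*1 = 9/2)
n = 36 (n = (-6)² = 36)
f(R, k) = -½ (f(R, k) = 2/5 + (9/2)/(-5) = 2*(⅕) + (9/2)*(-⅕) = ⅖ - 9/10 = -½)
-455*f(w², n) = -455*(-½) = 455/2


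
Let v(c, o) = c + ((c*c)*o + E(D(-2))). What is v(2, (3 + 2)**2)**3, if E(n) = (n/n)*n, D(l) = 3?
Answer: 1157625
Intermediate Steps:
E(n) = n (E(n) = 1*n = n)
v(c, o) = 3 + c + o*c**2 (v(c, o) = c + ((c*c)*o + 3) = c + (c**2*o + 3) = c + (o*c**2 + 3) = c + (3 + o*c**2) = 3 + c + o*c**2)
v(2, (3 + 2)**2)**3 = (3 + 2 + (3 + 2)**2*2**2)**3 = (3 + 2 + 5**2*4)**3 = (3 + 2 + 25*4)**3 = (3 + 2 + 100)**3 = 105**3 = 1157625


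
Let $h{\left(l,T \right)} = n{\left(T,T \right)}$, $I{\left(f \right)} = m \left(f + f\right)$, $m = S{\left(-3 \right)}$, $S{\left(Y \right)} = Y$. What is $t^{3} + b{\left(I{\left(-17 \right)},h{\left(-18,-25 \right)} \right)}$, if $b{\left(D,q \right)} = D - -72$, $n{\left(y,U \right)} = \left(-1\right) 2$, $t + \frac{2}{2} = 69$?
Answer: $314606$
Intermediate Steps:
$t = 68$ ($t = -1 + 69 = 68$)
$m = -3$
$I{\left(f \right)} = - 6 f$ ($I{\left(f \right)} = - 3 \left(f + f\right) = - 3 \cdot 2 f = - 6 f$)
$n{\left(y,U \right)} = -2$
$h{\left(l,T \right)} = -2$
$b{\left(D,q \right)} = 72 + D$ ($b{\left(D,q \right)} = D + 72 = 72 + D$)
$t^{3} + b{\left(I{\left(-17 \right)},h{\left(-18,-25 \right)} \right)} = 68^{3} + \left(72 - -102\right) = 314432 + \left(72 + 102\right) = 314432 + 174 = 314606$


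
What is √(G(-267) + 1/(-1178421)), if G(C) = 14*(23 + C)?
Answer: I*√4743717399049677/1178421 ≈ 58.447*I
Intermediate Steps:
G(C) = 322 + 14*C
√(G(-267) + 1/(-1178421)) = √((322 + 14*(-267)) + 1/(-1178421)) = √((322 - 3738) - 1/1178421) = √(-3416 - 1/1178421) = √(-4025486137/1178421) = I*√4743717399049677/1178421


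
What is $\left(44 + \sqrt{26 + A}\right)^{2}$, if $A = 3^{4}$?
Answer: $\left(44 + \sqrt{107}\right)^{2} \approx 2953.3$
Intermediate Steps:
$A = 81$
$\left(44 + \sqrt{26 + A}\right)^{2} = \left(44 + \sqrt{26 + 81}\right)^{2} = \left(44 + \sqrt{107}\right)^{2}$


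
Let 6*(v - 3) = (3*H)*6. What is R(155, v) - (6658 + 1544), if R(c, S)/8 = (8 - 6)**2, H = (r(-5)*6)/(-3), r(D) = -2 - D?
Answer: -8170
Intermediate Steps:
H = -6 (H = ((-2 - 1*(-5))*6)/(-3) = ((-2 + 5)*6)*(-1/3) = (3*6)*(-1/3) = 18*(-1/3) = -6)
v = -15 (v = 3 + ((3*(-6))*6)/6 = 3 + (-18*6)/6 = 3 + (1/6)*(-108) = 3 - 18 = -15)
R(c, S) = 32 (R(c, S) = 8*(8 - 6)**2 = 8*2**2 = 8*4 = 32)
R(155, v) - (6658 + 1544) = 32 - (6658 + 1544) = 32 - 1*8202 = 32 - 8202 = -8170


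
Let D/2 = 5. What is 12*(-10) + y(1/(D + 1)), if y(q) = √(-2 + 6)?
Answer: -118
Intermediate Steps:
D = 10 (D = 2*5 = 10)
y(q) = 2 (y(q) = √4 = 2)
12*(-10) + y(1/(D + 1)) = 12*(-10) + 2 = -120 + 2 = -118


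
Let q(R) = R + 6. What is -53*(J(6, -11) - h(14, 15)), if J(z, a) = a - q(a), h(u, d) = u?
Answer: 1060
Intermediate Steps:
q(R) = 6 + R
J(z, a) = -6 (J(z, a) = a - (6 + a) = a + (-6 - a) = -6)
-53*(J(6, -11) - h(14, 15)) = -53*(-6 - 1*14) = -53*(-6 - 14) = -53*(-20) = 1060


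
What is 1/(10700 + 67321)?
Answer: 1/78021 ≈ 1.2817e-5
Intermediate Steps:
1/(10700 + 67321) = 1/78021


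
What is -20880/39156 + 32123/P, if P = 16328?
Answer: 5877433/4098328 ≈ 1.4341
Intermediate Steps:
-20880/39156 + 32123/P = -20880/39156 + 32123/16328 = -20880*1/39156 + 32123*(1/16328) = -1740/3263 + 2471/1256 = 5877433/4098328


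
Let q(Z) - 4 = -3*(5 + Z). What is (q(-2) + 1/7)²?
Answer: 1156/49 ≈ 23.592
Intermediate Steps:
q(Z) = -11 - 3*Z (q(Z) = 4 - 3*(5 + Z) = 4 + (-15 - 3*Z) = -11 - 3*Z)
(q(-2) + 1/7)² = ((-11 - 3*(-2)) + 1/7)² = ((-11 + 6) + ⅐)² = (-5 + ⅐)² = (-34/7)² = 1156/49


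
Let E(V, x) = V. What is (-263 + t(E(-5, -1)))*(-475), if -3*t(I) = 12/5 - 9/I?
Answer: 125590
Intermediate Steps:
t(I) = -4/5 + 3/I (t(I) = -(12/5 - 9/I)/3 = -4/5 + 3/I)
(-263 + t(E(-5, -1)))*(-475) = (-263 + (-4/5 + 3/(-5)))*(-475) = (-263 + (-4/5 + 3*(-1/5)))*(-475) = (-263 + (-4/5 - 3/5))*(-475) = (-263 - 7/5)*(-475) = -1322/5*(-475) = 125590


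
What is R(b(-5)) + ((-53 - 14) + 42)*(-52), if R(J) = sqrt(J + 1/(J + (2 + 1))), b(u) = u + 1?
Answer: 1300 + I*sqrt(5) ≈ 1300.0 + 2.2361*I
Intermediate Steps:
b(u) = 1 + u
R(J) = sqrt(J + 1/(3 + J)) (R(J) = sqrt(J + 1/(J + 3)) = sqrt(J + 1/(3 + J)))
R(b(-5)) + ((-53 - 14) + 42)*(-52) = sqrt((1 + (1 - 5)*(3 + (1 - 5)))/(3 + (1 - 5))) + ((-53 - 14) + 42)*(-52) = sqrt((1 - 4*(3 - 4))/(3 - 4)) + (-67 + 42)*(-52) = sqrt((1 - 4*(-1))/(-1)) - 25*(-52) = sqrt(-(1 + 4)) + 1300 = sqrt(-1*5) + 1300 = sqrt(-5) + 1300 = I*sqrt(5) + 1300 = 1300 + I*sqrt(5)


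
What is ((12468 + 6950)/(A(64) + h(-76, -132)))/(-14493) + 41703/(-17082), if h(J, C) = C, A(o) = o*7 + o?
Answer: -168131797/68769285 ≈ -2.4449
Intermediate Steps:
A(o) = 8*o (A(o) = 7*o + o = 8*o)
((12468 + 6950)/(A(64) + h(-76, -132)))/(-14493) + 41703/(-17082) = ((12468 + 6950)/(8*64 - 132))/(-14493) + 41703/(-17082) = (19418/(512 - 132))*(-1/14493) + 41703*(-1/17082) = (19418/380)*(-1/14493) - 13901/5694 = (19418*(1/380))*(-1/14493) - 13901/5694 = (511/10)*(-1/14493) - 13901/5694 = -511/144930 - 13901/5694 = -168131797/68769285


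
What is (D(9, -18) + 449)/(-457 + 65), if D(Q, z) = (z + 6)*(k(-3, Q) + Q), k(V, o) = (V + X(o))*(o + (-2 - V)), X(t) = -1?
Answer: -821/392 ≈ -2.0944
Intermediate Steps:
k(V, o) = (-1 + V)*(-2 + o - V) (k(V, o) = (V - 1)*(o + (-2 - V)) = (-1 + V)*(-2 + o - V))
D(Q, z) = (-4 - 3*Q)*(6 + z) (D(Q, z) = (z + 6)*((2 - 1*(-3) - Q - 1*(-3)² - 3*Q) + Q) = (6 + z)*((2 + 3 - Q - 1*9 - 3*Q) + Q) = (6 + z)*((2 + 3 - Q - 9 - 3*Q) + Q) = (6 + z)*((-4 - 4*Q) + Q) = (6 + z)*(-4 - 3*Q) = (-4 - 3*Q)*(6 + z))
(D(9, -18) + 449)/(-457 + 65) = ((-24 - 18*9 - 4*(-18) - 3*9*(-18)) + 449)/(-457 + 65) = ((-24 - 162 + 72 + 486) + 449)/(-392) = (372 + 449)*(-1/392) = 821*(-1/392) = -821/392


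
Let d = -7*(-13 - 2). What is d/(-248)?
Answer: -105/248 ≈ -0.42339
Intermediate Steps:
d = 105 (d = -7*(-15) = 105)
d/(-248) = 105/(-248) = 105*(-1/248) = -105/248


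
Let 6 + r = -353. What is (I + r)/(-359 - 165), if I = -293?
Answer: 163/131 ≈ 1.2443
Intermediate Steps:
r = -359 (r = -6 - 353 = -359)
(I + r)/(-359 - 165) = (-293 - 359)/(-359 - 165) = -652/(-524) = -652*(-1/524) = 163/131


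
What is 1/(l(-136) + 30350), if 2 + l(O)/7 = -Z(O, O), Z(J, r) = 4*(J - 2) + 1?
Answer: 1/34193 ≈ 2.9246e-5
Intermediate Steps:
Z(J, r) = -7 + 4*J (Z(J, r) = 4*(-2 + J) + 1 = (-8 + 4*J) + 1 = -7 + 4*J)
l(O) = 35 - 28*O (l(O) = -14 + 7*(-(-7 + 4*O)) = -14 + 7*(7 - 4*O) = -14 + (49 - 28*O) = 35 - 28*O)
1/(l(-136) + 30350) = 1/((35 - 28*(-136)) + 30350) = 1/((35 + 3808) + 30350) = 1/(3843 + 30350) = 1/34193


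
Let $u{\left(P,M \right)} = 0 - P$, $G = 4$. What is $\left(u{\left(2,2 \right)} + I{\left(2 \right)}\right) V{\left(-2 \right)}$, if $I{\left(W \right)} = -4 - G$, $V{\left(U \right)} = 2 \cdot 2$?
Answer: $-40$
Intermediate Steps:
$u{\left(P,M \right)} = - P$
$V{\left(U \right)} = 4$
$I{\left(W \right)} = -8$ ($I{\left(W \right)} = -4 - 4 = -8$)
$\left(u{\left(2,2 \right)} + I{\left(2 \right)}\right) V{\left(-2 \right)} = \left(\left(-1\right) 2 - 8\right) 4 = \left(-2 - 8\right) 4 = \left(-10\right) 4 = -40$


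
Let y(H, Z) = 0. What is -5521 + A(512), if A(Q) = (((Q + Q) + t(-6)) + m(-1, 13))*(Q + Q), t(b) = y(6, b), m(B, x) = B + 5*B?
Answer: 1036911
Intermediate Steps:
m(B, x) = 6*B
t(b) = 0
A(Q) = 2*Q*(-6 + 2*Q) (A(Q) = (((Q + Q) + 0) + 6*(-1))*(Q + Q) = ((2*Q + 0) - 6)*(2*Q) = (2*Q - 6)*(2*Q) = (-6 + 2*Q)*(2*Q) = 2*Q*(-6 + 2*Q))
-5521 + A(512) = -5521 + 4*512*(-3 + 512) = -5521 + 4*512*509 = -5521 + 1042432 = 1036911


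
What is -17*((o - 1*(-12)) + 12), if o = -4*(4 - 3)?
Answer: -340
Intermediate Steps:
o = -4 (o = -4*1 = -4)
-17*((o - 1*(-12)) + 12) = -17*((-4 - 1*(-12)) + 12) = -17*((-4 + 12) + 12) = -17*(8 + 12) = -17*20 = -340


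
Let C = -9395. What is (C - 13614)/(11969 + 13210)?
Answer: -3287/3597 ≈ -0.91382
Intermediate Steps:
(C - 13614)/(11969 + 13210) = (-9395 - 13614)/(11969 + 13210) = -23009/25179 = -23009*1/25179 = -3287/3597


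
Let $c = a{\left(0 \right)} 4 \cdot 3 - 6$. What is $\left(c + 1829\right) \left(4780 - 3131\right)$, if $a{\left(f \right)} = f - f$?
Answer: $3006127$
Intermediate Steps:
$a{\left(f \right)} = 0$
$c = -6$ ($c = 0 \cdot 4 \cdot 3 - 6 = 0 \cdot 12 - 6 = 0 - 6 = -6$)
$\left(c + 1829\right) \left(4780 - 3131\right) = \left(-6 + 1829\right) \left(4780 - 3131\right) = 1823 \cdot 1649 = 3006127$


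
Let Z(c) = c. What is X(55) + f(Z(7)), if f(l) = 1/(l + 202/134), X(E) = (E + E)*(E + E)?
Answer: 6897067/570 ≈ 12100.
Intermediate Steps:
X(E) = 4*E² (X(E) = (2*E)*(2*E) = 4*E²)
f(l) = 1/(101/67 + l) (f(l) = 1/(l + 202*(1/134)) = 1/(l + 101/67) = 1/(101/67 + l))
X(55) + f(Z(7)) = 4*55² + 67/(101 + 67*7) = 4*3025 + 67/(101 + 469) = 12100 + 67/570 = 6897067/570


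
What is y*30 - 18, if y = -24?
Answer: -738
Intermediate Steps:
y*30 - 18 = -24*30 - 18 = -720 - 18 = -738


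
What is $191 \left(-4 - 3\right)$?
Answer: $-1337$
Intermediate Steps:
$191 \left(-4 - 3\right) = 191 \left(-7\right) = -1337$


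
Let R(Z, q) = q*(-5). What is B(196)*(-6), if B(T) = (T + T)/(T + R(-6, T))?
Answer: 3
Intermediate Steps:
R(Z, q) = -5*q
B(T) = -½ (B(T) = (T + T)/(T - 5*T) = (2*T)/((-4*T)) = (2*T)*(-1/(4*T)) = -½)
B(196)*(-6) = -½*(-6) = 3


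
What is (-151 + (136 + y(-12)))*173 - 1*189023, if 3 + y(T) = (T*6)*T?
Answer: -42665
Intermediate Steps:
y(T) = -3 + 6*T**2 (y(T) = -3 + (T*6)*T = -3 + (6*T)*T = -3 + 6*T**2)
(-151 + (136 + y(-12)))*173 - 1*189023 = (-151 + (136 + (-3 + 6*(-12)**2)))*173 - 1*189023 = (-151 + (136 + (-3 + 6*144)))*173 - 189023 = (-151 + (136 + (-3 + 864)))*173 - 189023 = (-151 + (136 + 861))*173 - 189023 = (-151 + 997)*173 - 189023 = 846*173 - 189023 = 146358 - 189023 = -42665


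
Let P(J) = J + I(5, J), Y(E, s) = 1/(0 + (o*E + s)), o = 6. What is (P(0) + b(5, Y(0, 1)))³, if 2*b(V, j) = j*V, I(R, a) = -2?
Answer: ⅛ ≈ 0.12500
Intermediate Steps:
Y(E, s) = 1/(s + 6*E) (Y(E, s) = 1/(0 + (6*E + s)) = 1/(0 + (s + 6*E)) = 1/(s + 6*E))
b(V, j) = V*j/2 (b(V, j) = (j*V)/2 = (V*j)/2 = V*j/2)
P(J) = -2 + J (P(J) = J - 2 = -2 + J)
(P(0) + b(5, Y(0, 1)))³ = ((-2 + 0) + (½)*5/(1 + 6*0))³ = (-2 + (½)*5/(1 + 0))³ = (-2 + (½)*5/1)³ = (-2 + (½)*5*1)³ = (-2 + 5/2)³ = (½)³ = ⅛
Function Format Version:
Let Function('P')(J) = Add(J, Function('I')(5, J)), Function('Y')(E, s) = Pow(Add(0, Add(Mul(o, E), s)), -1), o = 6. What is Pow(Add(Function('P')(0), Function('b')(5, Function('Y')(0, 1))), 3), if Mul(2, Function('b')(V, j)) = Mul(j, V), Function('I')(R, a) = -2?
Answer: Rational(1, 8) ≈ 0.12500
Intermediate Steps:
Function('Y')(E, s) = Pow(Add(s, Mul(6, E)), -1) (Function('Y')(E, s) = Pow(Add(0, Add(Mul(6, E), s)), -1) = Pow(Add(0, Add(s, Mul(6, E))), -1) = Pow(Add(s, Mul(6, E)), -1))
Function('b')(V, j) = Mul(Rational(1, 2), V, j) (Function('b')(V, j) = Mul(Rational(1, 2), Mul(j, V)) = Mul(Rational(1, 2), Mul(V, j)) = Mul(Rational(1, 2), V, j))
Function('P')(J) = Add(-2, J) (Function('P')(J) = Add(J, -2) = Add(-2, J))
Pow(Add(Function('P')(0), Function('b')(5, Function('Y')(0, 1))), 3) = Pow(Add(Add(-2, 0), Mul(Rational(1, 2), 5, Pow(Add(1, Mul(6, 0)), -1))), 3) = Pow(Add(-2, Mul(Rational(1, 2), 5, Pow(Add(1, 0), -1))), 3) = Pow(Add(-2, Mul(Rational(1, 2), 5, Pow(1, -1))), 3) = Pow(Add(-2, Mul(Rational(1, 2), 5, 1)), 3) = Pow(Add(-2, Rational(5, 2)), 3) = Pow(Rational(1, 2), 3) = Rational(1, 8)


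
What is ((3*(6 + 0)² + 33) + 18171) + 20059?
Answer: 38371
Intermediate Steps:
((3*(6 + 0)² + 33) + 18171) + 20059 = ((3*6² + 33) + 18171) + 20059 = ((3*36 + 33) + 18171) + 20059 = ((108 + 33) + 18171) + 20059 = (141 + 18171) + 20059 = 18312 + 20059 = 38371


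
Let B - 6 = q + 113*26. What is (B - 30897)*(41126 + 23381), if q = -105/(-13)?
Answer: -23434360988/13 ≈ -1.8026e+9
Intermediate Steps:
q = 105/13 (q = -105*(-1/13) = 105/13 ≈ 8.0769)
B = 38377/13 (B = 6 + (105/13 + 113*26) = 6 + (105/13 + 2938) = 6 + 38299/13 = 38377/13 ≈ 2952.1)
(B - 30897)*(41126 + 23381) = (38377/13 - 30897)*(41126 + 23381) = -363284/13*64507 = -23434360988/13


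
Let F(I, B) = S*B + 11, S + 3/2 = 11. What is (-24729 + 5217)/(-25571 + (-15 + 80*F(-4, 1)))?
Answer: 3252/3991 ≈ 0.81483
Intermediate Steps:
S = 19/2 (S = -3/2 + 11 = 19/2 ≈ 9.5000)
F(I, B) = 11 + 19*B/2 (F(I, B) = 19*B/2 + 11 = 11 + 19*B/2)
(-24729 + 5217)/(-25571 + (-15 + 80*F(-4, 1))) = (-24729 + 5217)/(-25571 + (-15 + 80*(11 + (19/2)*1))) = -19512/(-25571 + (-15 + 80*(11 + 19/2))) = -19512/(-25571 + (-15 + 80*(41/2))) = -19512/(-25571 + (-15 + 1640)) = -19512/(-25571 + 1625) = -19512/(-23946) = -19512*(-1/23946) = 3252/3991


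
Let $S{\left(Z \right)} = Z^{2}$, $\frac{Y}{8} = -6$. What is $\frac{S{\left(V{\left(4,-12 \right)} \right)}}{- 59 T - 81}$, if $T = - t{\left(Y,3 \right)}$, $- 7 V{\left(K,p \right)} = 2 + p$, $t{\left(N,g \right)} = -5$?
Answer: $- \frac{25}{4606} \approx -0.0054277$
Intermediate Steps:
$Y = -48$ ($Y = 8 \left(-6\right) = -48$)
$V{\left(K,p \right)} = - \frac{2}{7} - \frac{p}{7}$ ($V{\left(K,p \right)} = - \frac{2 + p}{7} = - \frac{2}{7} - \frac{p}{7}$)
$T = 5$ ($T = \left(-1\right) \left(-5\right) = 5$)
$\frac{S{\left(V{\left(4,-12 \right)} \right)}}{- 59 T - 81} = \frac{\left(- \frac{2}{7} - - \frac{12}{7}\right)^{2}}{\left(-59\right) 5 - 81} = \frac{\left(- \frac{2}{7} + \frac{12}{7}\right)^{2}}{-295 - 81} = \frac{\left(\frac{10}{7}\right)^{2}}{-376} = \frac{100}{49} \left(- \frac{1}{376}\right) = - \frac{25}{4606}$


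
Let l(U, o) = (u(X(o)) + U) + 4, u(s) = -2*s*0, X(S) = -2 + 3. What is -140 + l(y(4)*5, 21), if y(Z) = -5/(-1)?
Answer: -111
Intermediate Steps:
X(S) = 1
u(s) = 0
y(Z) = 5 (y(Z) = -5*(-1) = 5)
l(U, o) = 4 + U (l(U, o) = (0 + U) + 4 = U + 4 = 4 + U)
-140 + l(y(4)*5, 21) = -140 + (4 + 5*5) = -140 + (4 + 25) = -140 + 29 = -111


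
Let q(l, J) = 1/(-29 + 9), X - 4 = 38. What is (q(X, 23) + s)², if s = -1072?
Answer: 459716481/400 ≈ 1.1493e+6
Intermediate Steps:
X = 42 (X = 4 + 38 = 42)
q(l, J) = -1/20 (q(l, J) = 1/(-20) = -1/20)
(q(X, 23) + s)² = (-1/20 - 1072)² = (-21441/20)² = 459716481/400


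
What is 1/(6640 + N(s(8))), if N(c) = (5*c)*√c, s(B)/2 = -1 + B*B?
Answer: -166/147995 + 189*√14/591980 ≈ 7.2930e-5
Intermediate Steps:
s(B) = -2 + 2*B² (s(B) = 2*(-1 + B*B) = 2*(-1 + B²) = -2 + 2*B²)
N(c) = 5*c^(3/2)
1/(6640 + N(s(8))) = 1/(6640 + 5*(-2 + 2*8²)^(3/2)) = 1/(6640 + 5*(-2 + 2*64)^(3/2)) = 1/(6640 + 5*(-2 + 128)^(3/2)) = 1/(6640 + 5*126^(3/2)) = 1/(6640 + 5*(378*√14)) = 1/(6640 + 1890*√14)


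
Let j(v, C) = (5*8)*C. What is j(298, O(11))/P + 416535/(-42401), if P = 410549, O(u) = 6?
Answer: -170997851475/17407688149 ≈ -9.8231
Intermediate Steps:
j(v, C) = 40*C
j(298, O(11))/P + 416535/(-42401) = (40*6)/410549 + 416535/(-42401) = 240*(1/410549) + 416535*(-1/42401) = 240/410549 - 416535/42401 = -170997851475/17407688149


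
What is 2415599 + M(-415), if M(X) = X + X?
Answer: 2414769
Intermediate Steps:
M(X) = 2*X
2415599 + M(-415) = 2415599 + 2*(-415) = 2415599 - 830 = 2414769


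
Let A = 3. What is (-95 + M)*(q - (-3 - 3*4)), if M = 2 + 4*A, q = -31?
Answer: 1296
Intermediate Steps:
M = 14 (M = 2 + 4*3 = 2 + 12 = 14)
(-95 + M)*(q - (-3 - 3*4)) = (-95 + 14)*(-31 - (-3 - 3*4)) = -81*(-31 - (-3 - 12)) = -81*(-31 - 1*(-15)) = -81*(-31 + 15) = -81*(-16) = 1296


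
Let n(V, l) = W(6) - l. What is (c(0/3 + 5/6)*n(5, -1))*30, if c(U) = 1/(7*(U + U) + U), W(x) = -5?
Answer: -48/5 ≈ -9.6000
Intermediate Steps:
c(U) = 1/(15*U) (c(U) = 1/(7*(2*U) + U) = 1/(14*U + U) = 1/(15*U))
n(V, l) = -5 - l
(c(0/3 + 5/6)*n(5, -1))*30 = ((1/(15*(0/3 + 5/6)))*(-5 - 1*(-1)))*30 = ((1/(15*(0*(⅓) + 5*(⅙))))*(-5 + 1))*30 = ((1/(15*(0 + ⅚)))*(-4))*30 = ((1/(15*(⅚)))*(-4))*30 = (((1/15)*(6/5))*(-4))*30 = ((2/25)*(-4))*30 = -8/25*30 = -48/5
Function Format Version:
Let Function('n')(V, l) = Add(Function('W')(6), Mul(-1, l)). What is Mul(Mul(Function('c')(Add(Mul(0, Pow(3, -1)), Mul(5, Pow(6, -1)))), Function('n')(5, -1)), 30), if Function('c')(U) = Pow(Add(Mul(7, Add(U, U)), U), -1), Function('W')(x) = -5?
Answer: Rational(-48, 5) ≈ -9.6000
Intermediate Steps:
Function('c')(U) = Mul(Rational(1, 15), Pow(U, -1)) (Function('c')(U) = Pow(Add(Mul(7, Mul(2, U)), U), -1) = Pow(Add(Mul(14, U), U), -1) = Pow(Mul(15, U), -1) = Mul(Rational(1, 15), Pow(U, -1)))
Function('n')(V, l) = Add(-5, Mul(-1, l))
Mul(Mul(Function('c')(Add(Mul(0, Pow(3, -1)), Mul(5, Pow(6, -1)))), Function('n')(5, -1)), 30) = Mul(Mul(Mul(Rational(1, 15), Pow(Add(Mul(0, Pow(3, -1)), Mul(5, Pow(6, -1))), -1)), Add(-5, Mul(-1, -1))), 30) = Mul(Mul(Mul(Rational(1, 15), Pow(Add(Mul(0, Rational(1, 3)), Mul(5, Rational(1, 6))), -1)), Add(-5, 1)), 30) = Mul(Mul(Mul(Rational(1, 15), Pow(Add(0, Rational(5, 6)), -1)), -4), 30) = Mul(Mul(Mul(Rational(1, 15), Pow(Rational(5, 6), -1)), -4), 30) = Mul(Mul(Mul(Rational(1, 15), Rational(6, 5)), -4), 30) = Mul(Mul(Rational(2, 25), -4), 30) = Mul(Rational(-8, 25), 30) = Rational(-48, 5)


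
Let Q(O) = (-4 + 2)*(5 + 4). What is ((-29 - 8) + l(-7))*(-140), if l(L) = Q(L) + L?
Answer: 8680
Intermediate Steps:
Q(O) = -18 (Q(O) = -2*9 = -18)
l(L) = -18 + L
((-29 - 8) + l(-7))*(-140) = ((-29 - 8) + (-18 - 7))*(-140) = (-37 - 25)*(-140) = -62*(-140) = 8680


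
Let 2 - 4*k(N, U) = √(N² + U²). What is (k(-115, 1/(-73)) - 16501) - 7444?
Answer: -47889/2 - √70476026/292 ≈ -23973.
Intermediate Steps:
k(N, U) = ½ - √(N² + U²)/4
(k(-115, 1/(-73)) - 16501) - 7444 = ((½ - √((-115)² + (1/(-73))²)/4) - 16501) - 7444 = ((½ - √(13225 + (-1/73)²)/4) - 16501) - 7444 = ((½ - √(13225 + 1/5329)/4) - 16501) - 7444 = ((½ - √70476026/292) - 16501) - 7444 = (-33001/2 - √70476026/292) - 7444 = -47889/2 - √70476026/292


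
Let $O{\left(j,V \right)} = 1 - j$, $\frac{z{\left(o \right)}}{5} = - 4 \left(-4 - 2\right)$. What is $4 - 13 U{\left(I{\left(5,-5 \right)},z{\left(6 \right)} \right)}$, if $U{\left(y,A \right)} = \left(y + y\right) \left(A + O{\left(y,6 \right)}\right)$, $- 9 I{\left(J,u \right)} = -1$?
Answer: $- \frac{27964}{81} \approx -345.23$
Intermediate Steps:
$I{\left(J,u \right)} = \frac{1}{9}$ ($I{\left(J,u \right)} = \left(- \frac{1}{9}\right) \left(-1\right) = \frac{1}{9}$)
$z{\left(o \right)} = 120$ ($z{\left(o \right)} = 5 \left(- 4 \left(-4 - 2\right)\right) = 5 \left(\left(-4\right) \left(-6\right)\right) = 5 \cdot 24 = 120$)
$U{\left(y,A \right)} = 2 y \left(1 + A - y\right)$ ($U{\left(y,A \right)} = \left(y + y\right) \left(A - \left(-1 + y\right)\right) = 2 y \left(1 + A - y\right)$)
$4 - 13 U{\left(I{\left(5,-5 \right)},z{\left(6 \right)} \right)} = 4 - 13 \cdot 2 \cdot \frac{1}{9} \left(1 + 120 - \frac{1}{9}\right) = 4 - 13 \cdot 2 \cdot \frac{1}{9} \cdot \frac{1088}{9} = 4 - \frac{28288}{81} = - \frac{27964}{81}$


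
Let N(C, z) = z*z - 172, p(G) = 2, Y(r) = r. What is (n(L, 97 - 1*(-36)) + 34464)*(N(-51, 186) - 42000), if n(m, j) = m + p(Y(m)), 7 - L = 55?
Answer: -260750768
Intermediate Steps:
L = -48 (L = 7 - 1*55 = 7 - 55 = -48)
n(m, j) = 2 + m (n(m, j) = m + 2 = 2 + m)
N(C, z) = -172 + z² (N(C, z) = z² - 172 = -172 + z²)
(n(L, 97 - 1*(-36)) + 34464)*(N(-51, 186) - 42000) = ((2 - 48) + 34464)*((-172 + 186²) - 42000) = (-46 + 34464)*((-172 + 34596) - 42000) = 34418*(34424 - 42000) = 34418*(-7576) = -260750768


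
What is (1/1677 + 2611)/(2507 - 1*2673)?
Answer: -2189324/139191 ≈ -15.729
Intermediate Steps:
(1/1677 + 2611)/(2507 - 1*2673) = (1/1677 + 2611)/(2507 - 2673) = (4378648/1677)/(-166) = (4378648/1677)*(-1/166) = -2189324/139191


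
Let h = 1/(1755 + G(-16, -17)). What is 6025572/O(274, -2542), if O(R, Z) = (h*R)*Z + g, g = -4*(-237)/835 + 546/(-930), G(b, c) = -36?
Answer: -268115749767180/18004715251 ≈ -14891.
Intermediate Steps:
h = 1/1719 (h = 1/(1755 - 36) = 1/1719 ≈ 0.00058173)
g = 14191/25885 (g = 948*(1/835) + 546*(-1/930) = 948/835 - 91/155 = 14191/25885 ≈ 0.54823)
O(R, Z) = 14191/25885 + R*Z/1719 (O(R, Z) = (R/1719)*Z + 14191/25885 = R*Z/1719 + 14191/25885 = 14191/25885 + R*Z/1719)
6025572/O(274, -2542) = 6025572/(14191/25885 + (1/1719)*274*(-2542)) = 6025572/(14191/25885 - 696508/1719) = 6025572/(-18004715251/44496315) = 6025572*(-44496315/18004715251) = -268115749767180/18004715251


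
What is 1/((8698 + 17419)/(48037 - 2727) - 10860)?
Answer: -45310/492040483 ≈ -9.2086e-5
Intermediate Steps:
1/((8698 + 17419)/(48037 - 2727) - 10860) = 1/(26117/45310 - 10860) = 1/(-492040483/45310) = -45310/492040483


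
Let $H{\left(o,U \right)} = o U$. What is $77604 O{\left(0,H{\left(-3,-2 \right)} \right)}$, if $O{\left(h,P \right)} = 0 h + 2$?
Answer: $155208$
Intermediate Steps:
$H{\left(o,U \right)} = U o$
$O{\left(h,P \right)} = 2$ ($O{\left(h,P \right)} = 0 + 2 = 2$)
$77604 O{\left(0,H{\left(-3,-2 \right)} \right)} = 77604 \cdot 2 = 155208$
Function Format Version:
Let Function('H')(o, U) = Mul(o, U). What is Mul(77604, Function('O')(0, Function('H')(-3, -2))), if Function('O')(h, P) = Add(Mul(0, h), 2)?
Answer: 155208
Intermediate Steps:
Function('H')(o, U) = Mul(U, o)
Function('O')(h, P) = 2 (Function('O')(h, P) = Add(0, 2) = 2)
Mul(77604, Function('O')(0, Function('H')(-3, -2))) = Mul(77604, 2) = 155208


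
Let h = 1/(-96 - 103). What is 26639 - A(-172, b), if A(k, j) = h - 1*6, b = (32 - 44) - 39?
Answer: 5302356/199 ≈ 26645.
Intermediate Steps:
h = -1/199 (h = 1/(-199) = -1/199 ≈ -0.0050251)
b = -51 (b = -12 - 39 = -51)
A(k, j) = -1195/199 (A(k, j) = -1/199 - 1*6 = -1/199 - 6 = -1195/199)
26639 - A(-172, b) = 26639 - 1*(-1195/199) = 26639 + 1195/199 = 5302356/199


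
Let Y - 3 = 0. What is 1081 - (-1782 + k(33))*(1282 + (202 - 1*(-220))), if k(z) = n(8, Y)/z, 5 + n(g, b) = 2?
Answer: 33415403/11 ≈ 3.0378e+6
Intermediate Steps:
Y = 3 (Y = 3 + 0 = 3)
n(g, b) = -3 (n(g, b) = -5 + 2 = -3)
k(z) = -3/z
1081 - (-1782 + k(33))*(1282 + (202 - 1*(-220))) = 1081 - (-1782 - 3/33)*(1282 + (202 - 1*(-220))) = 1081 - (-1782 - 3*1/33)*(1282 + (202 + 220)) = 1081 - (-1782 - 1/11)*(1282 + 422) = 1081 - (-19603)*1704/11 = 1081 - 1*(-33403512/11) = 1081 + 33403512/11 = 33415403/11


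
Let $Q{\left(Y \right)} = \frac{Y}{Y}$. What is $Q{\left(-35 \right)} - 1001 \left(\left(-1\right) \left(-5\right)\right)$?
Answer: $-5004$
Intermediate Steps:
$Q{\left(Y \right)} = 1$
$Q{\left(-35 \right)} - 1001 \left(\left(-1\right) \left(-5\right)\right) = 1 - 1001 \left(\left(-1\right) \left(-5\right)\right) = 1 - 5005 = -5004$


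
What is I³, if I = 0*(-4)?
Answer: 0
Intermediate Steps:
I = 0
I³ = 0³ = 0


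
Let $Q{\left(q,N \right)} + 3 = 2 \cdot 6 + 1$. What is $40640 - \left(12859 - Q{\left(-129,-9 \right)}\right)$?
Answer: $27791$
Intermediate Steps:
$Q{\left(q,N \right)} = 10$ ($Q{\left(q,N \right)} = -3 + \left(2 \cdot 6 + 1\right) = -3 + \left(12 + 1\right) = -3 + 13 = 10$)
$40640 - \left(12859 - Q{\left(-129,-9 \right)}\right) = 40640 - \left(12859 - 10\right) = 40640 - 12849 = 27791$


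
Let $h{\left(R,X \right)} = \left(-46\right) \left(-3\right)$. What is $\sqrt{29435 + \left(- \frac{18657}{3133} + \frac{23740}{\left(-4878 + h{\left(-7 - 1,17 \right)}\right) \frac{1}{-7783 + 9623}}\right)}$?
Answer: $\frac{\sqrt{11144468943042006}}{742521} \approx 142.17$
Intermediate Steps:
$h{\left(R,X \right)} = 138$
$\sqrt{29435 + \left(- \frac{18657}{3133} + \frac{23740}{\left(-4878 + h{\left(-7 - 1,17 \right)}\right) \frac{1}{-7783 + 9623}}\right)} = \sqrt{29435 + \left(- \frac{18657}{3133} + \frac{23740}{\left(-4878 + 138\right) \frac{1}{-7783 + 9623}}\right)} = \sqrt{29435 + \left(\left(-18657\right) \frac{1}{3133} + \frac{23740}{\left(-4740\right) \frac{1}{1840}}\right)} = \sqrt{29435 + \left(- \frac{18657}{3133} + \frac{23740}{\left(-4740\right) \frac{1}{1840}}\right)} = \sqrt{29435 + \left(- \frac{18657}{3133} + \frac{23740}{- \frac{237}{92}}\right)} = \sqrt{29435 + \left(- \frac{18657}{3133} + 23740 \left(- \frac{92}{237}\right)\right)} = \sqrt{29435 - \frac{6847144349}{742521}} = \sqrt{\frac{15008961286}{742521}} = \frac{\sqrt{11144468943042006}}{742521}$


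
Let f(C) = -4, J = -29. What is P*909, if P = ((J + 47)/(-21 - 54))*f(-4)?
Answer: 21816/25 ≈ 872.64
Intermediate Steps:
P = 24/25 (P = ((-29 + 47)/(-21 - 54))*(-4) = (18/(-75))*(-4) = (18*(-1/75))*(-4) = -6/25*(-4) = 24/25 ≈ 0.96000)
P*909 = (24/25)*909 = 21816/25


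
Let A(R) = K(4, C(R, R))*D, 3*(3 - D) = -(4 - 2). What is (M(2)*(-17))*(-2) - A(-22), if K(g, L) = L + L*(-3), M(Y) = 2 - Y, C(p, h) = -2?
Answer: -44/3 ≈ -14.667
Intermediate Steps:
K(g, L) = -2*L (K(g, L) = L - 3*L = -2*L)
D = 11/3 (D = 3 - (-1)*(4 - 2)/3 = 3 - (-1)*2/3 = 3 - ⅓*(-2) = 3 + ⅔ = 11/3 ≈ 3.6667)
A(R) = 44/3 (A(R) = -2*(-2)*(11/3) = 4*(11/3) = 44/3)
(M(2)*(-17))*(-2) - A(-22) = ((2 - 1*2)*(-17))*(-2) - 1*44/3 = ((2 - 2)*(-17))*(-2) - 44/3 = (0*(-17))*(-2) - 44/3 = 0*(-2) - 44/3 = 0 - 44/3 = -44/3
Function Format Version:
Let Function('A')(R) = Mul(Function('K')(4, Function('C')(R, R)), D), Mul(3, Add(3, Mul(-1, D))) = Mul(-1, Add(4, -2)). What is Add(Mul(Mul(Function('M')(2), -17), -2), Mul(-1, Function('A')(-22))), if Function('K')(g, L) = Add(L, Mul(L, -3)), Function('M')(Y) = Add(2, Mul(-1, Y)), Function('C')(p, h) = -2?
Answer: Rational(-44, 3) ≈ -14.667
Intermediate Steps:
Function('K')(g, L) = Mul(-2, L) (Function('K')(g, L) = Add(L, Mul(-3, L)) = Mul(-2, L))
D = Rational(11, 3) (D = Add(3, Mul(Rational(-1, 3), Mul(-1, Add(4, -2)))) = Add(3, Mul(Rational(-1, 3), Mul(-1, 2))) = Add(3, Mul(Rational(-1, 3), -2)) = Add(3, Rational(2, 3)) = Rational(11, 3) ≈ 3.6667)
Function('A')(R) = Rational(44, 3) (Function('A')(R) = Mul(Mul(-2, -2), Rational(11, 3)) = Mul(4, Rational(11, 3)) = Rational(44, 3))
Add(Mul(Mul(Function('M')(2), -17), -2), Mul(-1, Function('A')(-22))) = Add(Mul(Mul(Add(2, Mul(-1, 2)), -17), -2), Mul(-1, Rational(44, 3))) = Add(Mul(Mul(Add(2, -2), -17), -2), Rational(-44, 3)) = Add(Mul(Mul(0, -17), -2), Rational(-44, 3)) = Add(Mul(0, -2), Rational(-44, 3)) = Add(0, Rational(-44, 3)) = Rational(-44, 3)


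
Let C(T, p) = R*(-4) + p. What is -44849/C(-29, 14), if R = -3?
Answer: -44849/26 ≈ -1725.0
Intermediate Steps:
C(T, p) = 12 + p (C(T, p) = -3*(-4) + p = 12 + p)
-44849/C(-29, 14) = -44849/(12 + 14) = -44849/26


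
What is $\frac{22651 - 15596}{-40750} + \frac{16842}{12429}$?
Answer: $\frac{39908327}{33765450} \approx 1.1819$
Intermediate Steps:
$\frac{22651 - 15596}{-40750} + \frac{16842}{12429} = 7055 \left(- \frac{1}{40750}\right) + 16842 \cdot \frac{1}{12429} = - \frac{1411}{8150} + \frac{5614}{4143} = \frac{39908327}{33765450}$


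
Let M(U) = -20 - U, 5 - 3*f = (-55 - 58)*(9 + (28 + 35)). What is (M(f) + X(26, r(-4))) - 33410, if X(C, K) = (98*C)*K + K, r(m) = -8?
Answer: -169607/3 ≈ -56536.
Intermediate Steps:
X(C, K) = K + 98*C*K (X(C, K) = 98*C*K + K = K + 98*C*K)
f = 8141/3 (f = 5/3 - (-55 - 58)*(9 + (28 + 35))/3 = 5/3 - (-113)*(9 + 63)/3 = 5/3 - (-113)*72/3 = 5/3 - ⅓*(-8136) = 5/3 + 2712 = 8141/3 ≈ 2713.7)
(M(f) + X(26, r(-4))) - 33410 = ((-20 - 1*8141/3) - 8*(1 + 98*26)) - 33410 = ((-20 - 8141/3) - 8*(1 + 2548)) - 33410 = (-8201/3 - 8*2549) - 33410 = (-8201/3 - 20392) - 33410 = -69377/3 - 33410 = -169607/3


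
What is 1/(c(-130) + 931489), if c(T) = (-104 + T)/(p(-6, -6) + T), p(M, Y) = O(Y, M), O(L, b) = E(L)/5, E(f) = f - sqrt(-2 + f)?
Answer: 856541602/797860607950263 + 5*I*sqrt(2)/797860607950263 ≈ 1.0735e-6 + 8.8625e-15*I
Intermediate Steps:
O(L, b) = -sqrt(-2 + L)/5 + L/5 (O(L, b) = (L - sqrt(-2 + L))/5 = (L - sqrt(-2 + L))*(1/5) = -sqrt(-2 + L)/5 + L/5)
p(M, Y) = -sqrt(-2 + Y)/5 + Y/5
c(T) = (-104 + T)/(-6/5 + T - 2*I*sqrt(2)/5) (c(T) = (-104 + T)/((-sqrt(-2 - 6)/5 + (1/5)*(-6)) + T) = (-104 + T)/((-2*I*sqrt(2)/5 - 6/5) + T) = (-104 + T)/((-6/5 - 2*I*sqrt(2)/5) + T) = (-104 + T)/(-6/5 + T - 2*I*sqrt(2)/5))
1/(c(-130) + 931489) = 1/(5*(-104 - 130)/(-6 + 5*(-130) - 2*I*sqrt(2)) + 931489) = 1/(5*(-234)/(-6 - 650 - 2*I*sqrt(2)) + 931489) = 1/(5*(-234)/(-656 - 2*I*sqrt(2)) + 931489) = 1/(-1170/(-656 - 2*I*sqrt(2)) + 931489) = 1/(931489 - 1170/(-656 - 2*I*sqrt(2)))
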